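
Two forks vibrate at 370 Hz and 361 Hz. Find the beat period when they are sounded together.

0.111 s

f_beat = |370 − 361| = 9 Hz.
Beat period T = 1 / f_beat = 1 / 9 s.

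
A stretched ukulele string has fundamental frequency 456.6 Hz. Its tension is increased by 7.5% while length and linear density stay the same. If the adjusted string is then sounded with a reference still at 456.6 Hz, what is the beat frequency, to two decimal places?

For a string, f ∝ √T, so the new frequency is 456.6·√1.075 = 473.4130 Hz.
f_beat = |473.4130 − 456.6| = 16.81 Hz.

16.81 Hz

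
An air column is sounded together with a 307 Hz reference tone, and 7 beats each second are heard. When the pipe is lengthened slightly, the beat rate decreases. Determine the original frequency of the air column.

314 Hz

|f − 307| = 7, so the air column was at either 300 Hz or 314 Hz.
A longer pipe has a lower fundamental; the adjustment lowers the air column's frequency.
The beat rate fell, so the adjustment moved the air column toward 307 Hz — it must have started above the reference.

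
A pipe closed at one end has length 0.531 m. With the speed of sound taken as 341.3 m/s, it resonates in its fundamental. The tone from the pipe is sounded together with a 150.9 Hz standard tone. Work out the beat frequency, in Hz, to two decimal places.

Closed pipe (odd harmonics): f_n = n·v/(4L) = 1·341.3/(4·0.531) = 160.6874 Hz.
f_beat = |160.6874 − 150.9| = 9.79 Hz.

9.79 Hz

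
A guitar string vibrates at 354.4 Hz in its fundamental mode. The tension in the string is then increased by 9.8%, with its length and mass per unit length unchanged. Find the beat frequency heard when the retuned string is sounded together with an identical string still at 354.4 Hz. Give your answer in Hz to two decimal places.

16.96 Hz

For a string, f ∝ √T, so the new frequency is 354.4·√1.098 = 371.3598 Hz.
f_beat = |371.3598 − 354.4| = 16.96 Hz.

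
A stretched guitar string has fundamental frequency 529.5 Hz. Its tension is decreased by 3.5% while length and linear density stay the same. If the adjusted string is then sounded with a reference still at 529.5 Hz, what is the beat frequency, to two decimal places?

9.35 Hz

For a string, f ∝ √T, so the new frequency is 529.5·√0.965 = 520.1512 Hz.
f_beat = |520.1512 − 529.5| = 9.35 Hz.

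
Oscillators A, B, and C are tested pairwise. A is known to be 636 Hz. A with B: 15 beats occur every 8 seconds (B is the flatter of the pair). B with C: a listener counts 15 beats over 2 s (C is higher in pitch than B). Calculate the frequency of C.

641.625 Hz

A–B: Beat frequency = 15/8 = 1.875 Hz.
B is below A, so f_B = 636 − 1.875 = 634.125 Hz.
B–C: Beat frequency = 15/2 = 7.5 Hz.
C is above B, so f_C = 634.125 + 7.5 = 641.625 Hz.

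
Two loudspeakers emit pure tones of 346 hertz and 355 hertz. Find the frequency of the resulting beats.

Beats arise from superposition of two nearby frequencies; the beat rate is |f₁ − f₂|.
|346 − 355| = 9 Hz.

9 Hz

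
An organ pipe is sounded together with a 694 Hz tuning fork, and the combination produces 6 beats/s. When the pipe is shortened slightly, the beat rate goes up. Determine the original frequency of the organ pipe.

700 Hz

|f − 694| = 6, so the organ pipe was at either 688 Hz or 700 Hz.
A shorter pipe has a higher fundamental; the adjustment raises the organ pipe's frequency.
The beat rate rose, so the adjustment moved the organ pipe further from 694 Hz — it was already above the reference.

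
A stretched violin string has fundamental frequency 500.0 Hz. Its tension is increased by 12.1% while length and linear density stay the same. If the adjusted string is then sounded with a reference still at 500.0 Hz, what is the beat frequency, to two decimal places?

29.39 Hz

For a string, f ∝ √T, so the new frequency is 500.0·√1.121 = 529.3864 Hz.
f_beat = |529.3864 − 500.0| = 29.39 Hz.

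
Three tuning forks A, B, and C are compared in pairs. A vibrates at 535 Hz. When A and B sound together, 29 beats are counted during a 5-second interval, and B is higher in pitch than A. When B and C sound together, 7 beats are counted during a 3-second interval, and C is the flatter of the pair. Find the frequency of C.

538.4667 Hz

A–B: Beat frequency = 29/5 = 5.8 Hz.
B is above A, so f_B = 535 + 5.8 = 540.8 Hz.
B–C: Beat frequency = 7/3 = 2.3333 Hz.
C is below B, so f_C = 540.8 − 2.3333 = 538.4667 Hz.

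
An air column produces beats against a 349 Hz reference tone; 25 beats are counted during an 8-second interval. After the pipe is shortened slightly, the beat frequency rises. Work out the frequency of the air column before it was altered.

Beat frequency = 25/8 = 3.125 Hz.
|f − 349| = 3.125, so the air column was at either 345.875 Hz or 352.125 Hz.
A shorter pipe has a higher fundamental; the adjustment raises the air column's frequency.
The beat rate rose, so the adjustment moved the air column further from 349 Hz — it was already above the reference.

352.125 Hz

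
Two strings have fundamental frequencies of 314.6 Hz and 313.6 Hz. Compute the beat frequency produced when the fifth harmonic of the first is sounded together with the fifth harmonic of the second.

Fifth harmonic of the first: 5·314.6 = 1573.0 Hz.
Fifth harmonic of the second: 5·313.6 = 1568.0 Hz.
f_beat = |1573.0 − 1568.0| = 5.0 Hz.

5.0 Hz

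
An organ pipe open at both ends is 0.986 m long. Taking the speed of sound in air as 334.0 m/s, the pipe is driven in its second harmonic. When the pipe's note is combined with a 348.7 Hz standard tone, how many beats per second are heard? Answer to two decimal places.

9.96 Hz

Open pipe: f_n = n·v/(2L) = 2·334.0/(2·0.986) = 338.7424 Hz.
f_beat = |338.7424 − 348.7| = 9.96 Hz.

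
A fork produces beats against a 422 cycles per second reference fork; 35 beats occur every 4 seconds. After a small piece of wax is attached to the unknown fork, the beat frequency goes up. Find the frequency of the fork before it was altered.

Beat frequency = 35/4 = 8.75 Hz.
|f − 422| = 8.75, so the fork was at either 413.25 Hz or 430.75 Hz.
Loading a fork with wax lowers its frequency; the adjustment lowers the fork's frequency.
The beat rate rose, so the adjustment moved the fork further from 422 Hz — it was already below the reference.

413.25 Hz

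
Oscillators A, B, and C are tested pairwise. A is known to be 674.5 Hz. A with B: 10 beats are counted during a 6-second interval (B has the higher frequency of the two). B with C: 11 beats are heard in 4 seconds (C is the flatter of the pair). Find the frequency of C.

A–B: Beat frequency = 10/6 = 1.6667 Hz.
B is above A, so f_B = 674.5 + 1.6667 = 676.1667 Hz.
B–C: Beat frequency = 11/4 = 2.75 Hz.
C is below B, so f_C = 676.1667 − 2.75 = 673.4167 Hz.

673.4167 Hz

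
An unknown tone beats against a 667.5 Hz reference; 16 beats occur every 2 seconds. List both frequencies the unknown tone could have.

659.5 Hz or 675.5 Hz

Beat frequency = 16/2 = 8 Hz.
|f − 667.5| = 8, so f = 667.5 ± 8.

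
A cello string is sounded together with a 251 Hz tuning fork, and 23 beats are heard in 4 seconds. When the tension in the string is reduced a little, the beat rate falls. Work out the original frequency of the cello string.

256.75 Hz

Beat frequency = 23/4 = 5.75 Hz.
|f − 251| = 5.75, so the cello string was at either 245.25 Hz or 256.75 Hz.
Lower tension means lower frequency; the adjustment lowers the cello string's frequency.
The beat rate fell, so the adjustment moved the cello string toward 251 Hz — it must have started above the reference.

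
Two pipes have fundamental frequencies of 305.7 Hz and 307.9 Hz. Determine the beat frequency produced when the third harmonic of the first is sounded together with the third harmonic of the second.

Third harmonic of the first: 3·305.7 = 917.1 Hz.
Third harmonic of the second: 3·307.9 = 923.7 Hz.
f_beat = |917.1 − 923.7| = 6.6 Hz.

6.6 Hz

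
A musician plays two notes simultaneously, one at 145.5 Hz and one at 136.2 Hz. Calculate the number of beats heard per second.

f_beat = |f₁ − f₂|.
|145.5 − 136.2| = 9.3 Hz.

9.3 Hz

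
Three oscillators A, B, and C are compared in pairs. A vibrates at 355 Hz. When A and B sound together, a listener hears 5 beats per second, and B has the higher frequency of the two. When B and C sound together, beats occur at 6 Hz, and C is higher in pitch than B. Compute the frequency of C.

B is above A, so f_B = 355 + 5 = 360 Hz.
C is above B, so f_C = 360 + 6 = 366 Hz.

366 Hz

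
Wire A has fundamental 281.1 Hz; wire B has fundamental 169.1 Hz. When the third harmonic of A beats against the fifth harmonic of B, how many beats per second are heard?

Third harmonic of the first: 3·281.1 = 843.3 Hz.
Fifth harmonic of the second: 5·169.1 = 845.5 Hz.
f_beat = |843.3 − 845.5| = 2.2 Hz.

2.2 Hz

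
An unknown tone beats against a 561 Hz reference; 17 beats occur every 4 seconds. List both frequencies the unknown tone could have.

556.75 Hz or 565.25 Hz

Beat frequency = 17/4 = 4.25 Hz.
|f − 561| = 4.25, so f = 561 ± 4.25.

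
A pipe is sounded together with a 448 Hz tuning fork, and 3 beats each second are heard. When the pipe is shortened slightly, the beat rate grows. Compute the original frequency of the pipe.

|f − 448| = 3, so the pipe was at either 445 Hz or 451 Hz.
A shorter pipe has a higher fundamental; the adjustment raises the pipe's frequency.
The beat rate rose, so the adjustment moved the pipe further from 448 Hz — it was already above the reference.

451 Hz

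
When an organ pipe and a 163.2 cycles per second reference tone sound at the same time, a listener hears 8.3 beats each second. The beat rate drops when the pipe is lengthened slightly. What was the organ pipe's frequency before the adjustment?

|f − 163.2| = 8.3, so the organ pipe was at either 154.9 Hz or 171.5 Hz.
A longer pipe has a lower fundamental; the adjustment lowers the organ pipe's frequency.
The beat rate fell, so the adjustment moved the organ pipe toward 163.2 Hz — it must have started above the reference.

171.5 Hz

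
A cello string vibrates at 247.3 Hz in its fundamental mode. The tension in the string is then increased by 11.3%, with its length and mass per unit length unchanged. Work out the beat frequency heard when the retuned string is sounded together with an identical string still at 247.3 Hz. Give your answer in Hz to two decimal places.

13.60 Hz

For a string, f ∝ √T, so the new frequency is 247.3·√1.113 = 260.8986 Hz.
f_beat = |260.8986 − 247.3| = 13.60 Hz.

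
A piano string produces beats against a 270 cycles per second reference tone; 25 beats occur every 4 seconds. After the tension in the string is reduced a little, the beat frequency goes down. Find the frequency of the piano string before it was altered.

Beat frequency = 25/4 = 6.25 Hz.
|f − 270| = 6.25, so the piano string was at either 263.75 Hz or 276.25 Hz.
Lower tension means lower frequency; the adjustment lowers the piano string's frequency.
The beat rate fell, so the adjustment moved the piano string toward 270 Hz — it must have started above the reference.

276.25 Hz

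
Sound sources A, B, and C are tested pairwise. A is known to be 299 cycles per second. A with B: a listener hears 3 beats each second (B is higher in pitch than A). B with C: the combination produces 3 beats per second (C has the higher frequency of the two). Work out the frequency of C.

305 Hz

B is above A, so f_B = 299 + 3 = 302 Hz.
C is above B, so f_C = 302 + 3 = 305 Hz.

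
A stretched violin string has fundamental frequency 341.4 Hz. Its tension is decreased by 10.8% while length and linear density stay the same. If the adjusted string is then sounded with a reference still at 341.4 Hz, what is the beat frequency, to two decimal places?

For a string, f ∝ √T, so the new frequency is 341.4·√0.892 = 322.4378 Hz.
f_beat = |322.4378 − 341.4| = 18.96 Hz.

18.96 Hz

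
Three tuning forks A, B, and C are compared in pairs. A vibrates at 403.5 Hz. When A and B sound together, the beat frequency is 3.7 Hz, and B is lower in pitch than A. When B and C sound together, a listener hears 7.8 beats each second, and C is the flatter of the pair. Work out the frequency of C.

B is below A, so f_B = 403.5 − 3.7 = 399.8 Hz.
C is below B, so f_C = 399.8 − 7.8 = 392 Hz.

392 Hz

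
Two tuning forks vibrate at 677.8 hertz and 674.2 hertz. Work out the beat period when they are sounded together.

0.278 s

f_beat = |677.8 − 674.2| = 3.6 Hz.
Beat period T = 1 / f_beat = 1 / 3.6 s.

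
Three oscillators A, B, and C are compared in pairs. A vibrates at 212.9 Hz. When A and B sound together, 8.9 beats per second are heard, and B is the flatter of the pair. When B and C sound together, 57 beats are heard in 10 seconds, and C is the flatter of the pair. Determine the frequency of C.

198.3 Hz

B is below A, so f_B = 212.9 − 8.9 = 204 Hz.
B–C: Beat frequency = 57/10 = 5.7 Hz.
C is below B, so f_C = 204 − 5.7 = 198.3 Hz.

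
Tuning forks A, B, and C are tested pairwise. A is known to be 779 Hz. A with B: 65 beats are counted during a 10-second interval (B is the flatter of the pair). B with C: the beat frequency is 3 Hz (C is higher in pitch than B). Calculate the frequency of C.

A–B: Beat frequency = 65/10 = 6.5 Hz.
B is below A, so f_B = 779 − 6.5 = 772.5 Hz.
C is above B, so f_C = 772.5 + 3 = 775.5 Hz.

775.5 Hz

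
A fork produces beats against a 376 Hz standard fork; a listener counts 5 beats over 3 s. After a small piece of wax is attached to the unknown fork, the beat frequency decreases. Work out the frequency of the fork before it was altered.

Beat frequency = 5/3 = 1.6667 Hz.
|f − 376| = 1.6667, so the fork was at either 374.3333 Hz or 377.6667 Hz.
Loading a fork with wax lowers its frequency; the adjustment lowers the fork's frequency.
The beat rate fell, so the adjustment moved the fork toward 376 Hz — it must have started above the reference.

377.6667 Hz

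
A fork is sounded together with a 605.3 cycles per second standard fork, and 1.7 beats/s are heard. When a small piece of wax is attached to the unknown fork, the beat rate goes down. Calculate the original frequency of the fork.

|f − 605.3| = 1.7, so the fork was at either 603.6 Hz or 607 Hz.
Loading a fork with wax lowers its frequency; the adjustment lowers the fork's frequency.
The beat rate fell, so the adjustment moved the fork toward 605.3 Hz — it must have started above the reference.

607 Hz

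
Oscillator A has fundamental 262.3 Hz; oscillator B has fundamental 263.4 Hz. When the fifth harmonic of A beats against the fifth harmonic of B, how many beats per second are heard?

Fifth harmonic of the first: 5·262.3 = 1311.5 Hz.
Fifth harmonic of the second: 5·263.4 = 1317.0 Hz.
f_beat = |1311.5 − 1317.0| = 5.5 Hz.

5.5 Hz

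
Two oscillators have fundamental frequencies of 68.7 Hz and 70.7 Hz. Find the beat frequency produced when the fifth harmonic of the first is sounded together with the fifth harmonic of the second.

10.0 Hz

Fifth harmonic of the first: 5·68.7 = 343.5 Hz.
Fifth harmonic of the second: 5·70.7 = 353.5 Hz.
f_beat = |343.5 − 353.5| = 10.0 Hz.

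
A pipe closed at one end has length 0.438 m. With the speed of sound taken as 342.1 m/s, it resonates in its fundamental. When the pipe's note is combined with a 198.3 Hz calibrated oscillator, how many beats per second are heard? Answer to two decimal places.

Closed pipe (odd harmonics): f_n = n·v/(4L) = 1·342.1/(4·0.438) = 195.2626 Hz.
f_beat = |195.2626 − 198.3| = 3.04 Hz.

3.04 Hz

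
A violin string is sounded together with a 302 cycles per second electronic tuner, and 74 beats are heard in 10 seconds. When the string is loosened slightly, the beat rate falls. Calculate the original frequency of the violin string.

Beat frequency = 74/10 = 7.4 Hz.
|f − 302| = 7.4, so the violin string was at either 294.6 Hz or 309.4 Hz.
Reducing tension lowers a string's frequency; the adjustment lowers the violin string's frequency.
The beat rate fell, so the adjustment moved the violin string toward 302 Hz — it must have started above the reference.

309.4 Hz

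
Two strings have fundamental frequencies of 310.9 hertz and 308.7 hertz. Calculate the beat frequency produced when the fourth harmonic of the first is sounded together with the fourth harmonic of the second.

8.8 Hz

Fourth harmonic of the first: 4·310.9 = 1243.6 Hz.
Fourth harmonic of the second: 4·308.7 = 1234.8 Hz.
f_beat = |1243.6 − 1234.8| = 8.8 Hz.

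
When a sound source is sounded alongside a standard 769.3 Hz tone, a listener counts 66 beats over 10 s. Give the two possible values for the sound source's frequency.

762.7 Hz or 775.9 Hz

Beat frequency = 66/10 = 6.6 Hz.
|f − 769.3| = 6.6, so f = 769.3 ± 6.6.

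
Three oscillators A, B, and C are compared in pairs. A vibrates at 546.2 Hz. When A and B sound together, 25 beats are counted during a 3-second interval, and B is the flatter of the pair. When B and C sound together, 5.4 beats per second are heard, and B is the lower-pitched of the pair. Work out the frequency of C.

A–B: Beat frequency = 25/3 = 8.3333 Hz.
B is below A, so f_B = 546.2 − 8.3333 = 537.8667 Hz.
C is above B, so f_C = 537.8667 + 5.4 = 543.2667 Hz.

543.2667 Hz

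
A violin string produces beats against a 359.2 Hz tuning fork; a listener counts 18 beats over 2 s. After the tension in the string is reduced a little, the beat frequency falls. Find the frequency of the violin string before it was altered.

Beat frequency = 18/2 = 9 Hz.
|f − 359.2| = 9, so the violin string was at either 350.2 Hz or 368.2 Hz.
Lower tension means lower frequency; the adjustment lowers the violin string's frequency.
The beat rate fell, so the adjustment moved the violin string toward 359.2 Hz — it must have started above the reference.

368.2 Hz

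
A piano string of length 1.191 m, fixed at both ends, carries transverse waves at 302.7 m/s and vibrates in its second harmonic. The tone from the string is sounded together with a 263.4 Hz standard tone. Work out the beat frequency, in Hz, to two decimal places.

9.24 Hz

For a string fixed at both ends, f_n = n·v/(2L) = 2·302.7/(2·1.191) = 254.1562 Hz.
f_beat = |254.1562 − 263.4| = 9.24 Hz.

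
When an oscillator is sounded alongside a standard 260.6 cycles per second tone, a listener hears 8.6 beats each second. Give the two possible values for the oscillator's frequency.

252 Hz or 269.2 Hz

|f − 260.6| = 8.6, so f = 260.6 ± 8.6.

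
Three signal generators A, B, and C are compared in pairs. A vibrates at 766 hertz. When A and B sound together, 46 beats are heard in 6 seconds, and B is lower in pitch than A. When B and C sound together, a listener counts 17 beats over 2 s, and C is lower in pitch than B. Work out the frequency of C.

749.8333 Hz

A–B: Beat frequency = 46/6 = 7.6667 Hz.
B is below A, so f_B = 766 − 7.6667 = 758.3333 Hz.
B–C: Beat frequency = 17/2 = 8.5 Hz.
C is below B, so f_C = 758.3333 − 8.5 = 749.8333 Hz.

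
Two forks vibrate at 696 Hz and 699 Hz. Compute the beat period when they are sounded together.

0.333 s

f_beat = |696 − 699| = 3 Hz.
Beat period T = 1 / f_beat = 1 / 3 s.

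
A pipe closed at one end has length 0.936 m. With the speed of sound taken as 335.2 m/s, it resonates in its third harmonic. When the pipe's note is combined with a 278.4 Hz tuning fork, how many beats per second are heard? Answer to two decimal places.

9.81 Hz

Closed pipe (odd harmonics): f_n = n·v/(4L) = 3·335.2/(4·0.936) = 268.5897 Hz.
f_beat = |268.5897 − 278.4| = 9.81 Hz.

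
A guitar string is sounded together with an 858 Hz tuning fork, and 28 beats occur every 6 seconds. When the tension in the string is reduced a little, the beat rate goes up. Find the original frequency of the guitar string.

853.3333 Hz

Beat frequency = 28/6 = 4.6667 Hz.
|f − 858| = 4.6667, so the guitar string was at either 853.3333 Hz or 862.6667 Hz.
Lower tension means lower frequency; the adjustment lowers the guitar string's frequency.
The beat rate rose, so the adjustment moved the guitar string further from 858 Hz — it was already below the reference.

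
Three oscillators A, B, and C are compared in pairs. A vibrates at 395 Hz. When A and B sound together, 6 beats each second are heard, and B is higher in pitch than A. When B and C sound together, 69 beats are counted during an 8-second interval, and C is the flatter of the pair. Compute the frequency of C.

392.375 Hz

B is above A, so f_B = 395 + 6 = 401 Hz.
B–C: Beat frequency = 69/8 = 8.625 Hz.
C is below B, so f_C = 401 − 8.625 = 392.375 Hz.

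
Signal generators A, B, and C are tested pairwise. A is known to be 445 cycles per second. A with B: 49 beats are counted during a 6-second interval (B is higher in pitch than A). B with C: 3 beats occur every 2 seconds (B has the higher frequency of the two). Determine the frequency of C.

451.6667 Hz

A–B: Beat frequency = 49/6 = 8.1667 Hz.
B is above A, so f_B = 445 + 8.1667 = 453.1667 Hz.
B–C: Beat frequency = 3/2 = 1.5 Hz.
C is below B, so f_C = 453.1667 − 1.5 = 451.6667 Hz.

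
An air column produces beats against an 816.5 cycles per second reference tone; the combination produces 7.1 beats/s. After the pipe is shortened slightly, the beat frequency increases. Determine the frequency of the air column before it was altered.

|f − 816.5| = 7.1, so the air column was at either 809.4 Hz or 823.6 Hz.
A shorter pipe has a higher fundamental; the adjustment raises the air column's frequency.
The beat rate rose, so the adjustment moved the air column further from 816.5 Hz — it was already above the reference.

823.6 Hz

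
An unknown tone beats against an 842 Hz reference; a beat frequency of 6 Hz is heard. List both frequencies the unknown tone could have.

|f − 842| = 6, so f = 842 ± 6.

836 Hz or 848 Hz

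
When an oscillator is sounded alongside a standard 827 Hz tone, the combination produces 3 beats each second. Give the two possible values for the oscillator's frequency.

824 Hz or 830 Hz

|f − 827| = 3, so f = 827 ± 3.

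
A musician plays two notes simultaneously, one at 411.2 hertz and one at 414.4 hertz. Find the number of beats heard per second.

3.2 Hz

Beats arise from superposition of two nearby frequencies; the beat rate is |f₁ − f₂|.
|411.2 − 414.4| = 3.2 Hz.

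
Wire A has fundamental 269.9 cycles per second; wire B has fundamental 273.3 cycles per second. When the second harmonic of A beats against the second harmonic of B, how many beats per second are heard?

6.8 Hz

Second harmonic of the first: 2·269.9 = 539.8 Hz.
Second harmonic of the second: 2·273.3 = 546.6 Hz.
f_beat = |539.8 − 546.6| = 6.8 Hz.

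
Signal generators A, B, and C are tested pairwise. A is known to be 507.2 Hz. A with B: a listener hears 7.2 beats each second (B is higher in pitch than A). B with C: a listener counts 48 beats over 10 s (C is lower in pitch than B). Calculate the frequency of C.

B is above A, so f_B = 507.2 + 7.2 = 514.4 Hz.
B–C: Beat frequency = 48/10 = 4.8 Hz.
C is below B, so f_C = 514.4 − 4.8 = 509.6 Hz.

509.6 Hz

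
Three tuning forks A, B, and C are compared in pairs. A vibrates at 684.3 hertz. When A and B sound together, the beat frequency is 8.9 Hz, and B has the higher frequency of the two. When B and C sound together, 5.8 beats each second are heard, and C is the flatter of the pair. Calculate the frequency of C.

687.4 Hz

B is above A, so f_B = 684.3 + 8.9 = 693.2 Hz.
C is below B, so f_C = 693.2 − 5.8 = 687.4 Hz.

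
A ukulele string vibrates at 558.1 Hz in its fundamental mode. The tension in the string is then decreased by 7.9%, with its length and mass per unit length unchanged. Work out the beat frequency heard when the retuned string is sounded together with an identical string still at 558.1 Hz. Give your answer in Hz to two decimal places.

For a string, f ∝ √T, so the new frequency is 558.1·√0.921 = 535.6016 Hz.
f_beat = |535.6016 − 558.1| = 22.50 Hz.

22.50 Hz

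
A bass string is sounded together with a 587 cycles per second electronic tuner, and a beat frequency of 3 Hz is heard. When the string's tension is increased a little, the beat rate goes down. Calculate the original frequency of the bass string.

584 Hz

|f − 587| = 3, so the bass string was at either 584 Hz or 590 Hz.
Higher tension means higher frequency; the adjustment raises the bass string's frequency.
The beat rate fell, so the adjustment moved the bass string toward 587 Hz — it must have started below the reference.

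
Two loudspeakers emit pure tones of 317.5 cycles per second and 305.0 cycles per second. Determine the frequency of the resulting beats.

f_beat = |f₁ − f₂|.
|317.5 − 305.0| = 12.5 Hz.

12.5 Hz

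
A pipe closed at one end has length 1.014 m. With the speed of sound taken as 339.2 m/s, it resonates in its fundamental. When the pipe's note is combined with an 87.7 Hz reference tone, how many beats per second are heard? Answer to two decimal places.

Closed pipe (odd harmonics): f_n = n·v/(4L) = 1·339.2/(4·1.014) = 83.6292 Hz.
f_beat = |83.6292 − 87.7| = 4.07 Hz.

4.07 Hz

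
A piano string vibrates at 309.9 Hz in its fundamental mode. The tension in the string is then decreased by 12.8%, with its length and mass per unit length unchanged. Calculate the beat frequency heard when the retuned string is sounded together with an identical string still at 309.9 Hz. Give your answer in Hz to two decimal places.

20.51 Hz

For a string, f ∝ √T, so the new frequency is 309.9·√0.872 = 289.3875 Hz.
f_beat = |289.3875 − 309.9| = 20.51 Hz.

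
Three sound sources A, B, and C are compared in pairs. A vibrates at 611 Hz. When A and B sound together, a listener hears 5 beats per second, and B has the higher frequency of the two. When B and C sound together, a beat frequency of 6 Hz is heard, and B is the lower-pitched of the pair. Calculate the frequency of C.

622 Hz

B is above A, so f_B = 611 + 5 = 616 Hz.
C is above B, so f_C = 616 + 6 = 622 Hz.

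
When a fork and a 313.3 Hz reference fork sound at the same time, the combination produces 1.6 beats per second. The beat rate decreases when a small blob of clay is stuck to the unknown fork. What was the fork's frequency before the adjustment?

|f − 313.3| = 1.6, so the fork was at either 311.7 Hz or 314.9 Hz.
Adding mass to a fork lowers its frequency; the adjustment lowers the fork's frequency.
The beat rate fell, so the adjustment moved the fork toward 313.3 Hz — it must have started above the reference.

314.9 Hz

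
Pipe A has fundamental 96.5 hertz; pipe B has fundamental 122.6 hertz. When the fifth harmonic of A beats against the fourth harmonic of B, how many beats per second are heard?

7.9 Hz

Fifth harmonic of the first: 5·96.5 = 482.5 Hz.
Fourth harmonic of the second: 4·122.6 = 490.4 Hz.
f_beat = |482.5 − 490.4| = 7.9 Hz.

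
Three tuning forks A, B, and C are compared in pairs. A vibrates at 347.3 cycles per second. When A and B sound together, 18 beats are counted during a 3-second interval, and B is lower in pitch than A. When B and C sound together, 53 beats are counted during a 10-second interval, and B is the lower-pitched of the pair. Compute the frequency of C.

346.6 Hz

A–B: Beat frequency = 18/3 = 6 Hz.
B is below A, so f_B = 347.3 − 6 = 341.3 Hz.
B–C: Beat frequency = 53/10 = 5.3 Hz.
C is above B, so f_C = 341.3 + 5.3 = 346.6 Hz.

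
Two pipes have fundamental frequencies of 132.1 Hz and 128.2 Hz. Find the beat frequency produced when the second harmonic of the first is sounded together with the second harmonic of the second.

Second harmonic of the first: 2·132.1 = 264.2 Hz.
Second harmonic of the second: 2·128.2 = 256.4 Hz.
f_beat = |264.2 − 256.4| = 7.8 Hz.

7.8 Hz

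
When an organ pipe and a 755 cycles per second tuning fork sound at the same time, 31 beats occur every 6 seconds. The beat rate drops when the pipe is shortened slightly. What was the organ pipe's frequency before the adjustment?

749.8333 Hz

Beat frequency = 31/6 = 5.1667 Hz.
|f − 755| = 5.1667, so the organ pipe was at either 749.8333 Hz or 760.1667 Hz.
A shorter pipe has a higher fundamental; the adjustment raises the organ pipe's frequency.
The beat rate fell, so the adjustment moved the organ pipe toward 755 Hz — it must have started below the reference.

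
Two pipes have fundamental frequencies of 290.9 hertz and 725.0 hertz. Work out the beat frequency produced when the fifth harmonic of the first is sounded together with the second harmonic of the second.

4.5 Hz

Fifth harmonic of the first: 5·290.9 = 1454.5 Hz.
Second harmonic of the second: 2·725.0 = 1450.0 Hz.
f_beat = |1454.5 − 1450.0| = 4.5 Hz.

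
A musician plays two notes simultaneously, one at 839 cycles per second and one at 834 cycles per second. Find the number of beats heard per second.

Beats arise from superposition of two nearby frequencies; the beat rate is |f₁ − f₂|.
|839 − 834| = 5 Hz.

5 Hz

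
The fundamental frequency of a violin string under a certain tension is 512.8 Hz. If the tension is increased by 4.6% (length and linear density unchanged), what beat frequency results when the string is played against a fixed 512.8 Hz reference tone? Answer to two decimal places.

For a string, f ∝ √T, so the new frequency is 512.8·√1.046 = 524.4618 Hz.
f_beat = |524.4618 − 512.8| = 11.66 Hz.

11.66 Hz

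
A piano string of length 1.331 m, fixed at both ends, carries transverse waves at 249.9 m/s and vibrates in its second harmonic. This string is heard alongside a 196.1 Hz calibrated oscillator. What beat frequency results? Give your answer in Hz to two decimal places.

For a string fixed at both ends, f_n = n·v/(2L) = 2·249.9/(2·1.331) = 187.7536 Hz.
f_beat = |187.7536 − 196.1| = 8.35 Hz.

8.35 Hz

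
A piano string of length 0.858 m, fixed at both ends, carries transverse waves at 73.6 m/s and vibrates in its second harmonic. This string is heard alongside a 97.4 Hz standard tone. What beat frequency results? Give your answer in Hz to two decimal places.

For a string fixed at both ends, f_n = n·v/(2L) = 2·73.6/(2·0.858) = 85.7809 Hz.
f_beat = |85.7809 − 97.4| = 11.62 Hz.

11.62 Hz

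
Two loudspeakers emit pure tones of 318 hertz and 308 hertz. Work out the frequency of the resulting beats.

10 Hz

Beats arise from superposition of two nearby frequencies; the beat rate is |f₁ − f₂|.
|318 − 308| = 10 Hz.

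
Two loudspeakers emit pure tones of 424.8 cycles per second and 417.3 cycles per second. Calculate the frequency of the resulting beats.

7.5 Hz

Beats arise from superposition of two nearby frequencies; the beat rate is |f₁ − f₂|.
|424.8 − 417.3| = 7.5 Hz.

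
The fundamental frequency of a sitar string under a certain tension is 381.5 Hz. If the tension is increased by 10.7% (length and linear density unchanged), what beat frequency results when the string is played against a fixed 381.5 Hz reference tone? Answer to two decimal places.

For a string, f ∝ √T, so the new frequency is 381.5·√1.107 = 401.3917 Hz.
f_beat = |401.3917 − 381.5| = 19.89 Hz.

19.89 Hz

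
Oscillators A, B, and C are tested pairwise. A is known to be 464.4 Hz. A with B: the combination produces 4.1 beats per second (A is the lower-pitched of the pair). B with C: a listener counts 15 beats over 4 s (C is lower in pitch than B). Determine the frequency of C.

B is above A, so f_B = 464.4 + 4.1 = 468.5 Hz.
B–C: Beat frequency = 15/4 = 3.75 Hz.
C is below B, so f_C = 468.5 − 3.75 = 464.75 Hz.

464.75 Hz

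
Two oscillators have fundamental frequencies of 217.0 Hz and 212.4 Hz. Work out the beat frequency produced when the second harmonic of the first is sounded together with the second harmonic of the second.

Second harmonic of the first: 2·217.0 = 434.0 Hz.
Second harmonic of the second: 2·212.4 = 424.8 Hz.
f_beat = |434.0 − 424.8| = 9.2 Hz.

9.2 Hz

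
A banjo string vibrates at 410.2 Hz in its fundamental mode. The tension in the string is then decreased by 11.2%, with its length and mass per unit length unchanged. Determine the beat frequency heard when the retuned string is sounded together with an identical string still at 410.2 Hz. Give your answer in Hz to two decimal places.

23.65 Hz

For a string, f ∝ √T, so the new frequency is 410.2·√0.888 = 386.5469 Hz.
f_beat = |386.5469 − 410.2| = 23.65 Hz.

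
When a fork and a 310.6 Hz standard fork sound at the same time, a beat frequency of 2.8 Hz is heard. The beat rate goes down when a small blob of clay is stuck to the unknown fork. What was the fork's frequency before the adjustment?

|f − 310.6| = 2.8, so the fork was at either 307.8 Hz or 313.4 Hz.
Adding mass to a fork lowers its frequency; the adjustment lowers the fork's frequency.
The beat rate fell, so the adjustment moved the fork toward 310.6 Hz — it must have started above the reference.

313.4 Hz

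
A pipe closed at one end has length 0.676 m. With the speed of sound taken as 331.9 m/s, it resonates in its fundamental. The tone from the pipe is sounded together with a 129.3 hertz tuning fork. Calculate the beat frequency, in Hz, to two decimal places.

Closed pipe (odd harmonics): f_n = n·v/(4L) = 1·331.9/(4·0.676) = 122.7441 Hz.
f_beat = |122.7441 − 129.3| = 6.56 Hz.

6.56 Hz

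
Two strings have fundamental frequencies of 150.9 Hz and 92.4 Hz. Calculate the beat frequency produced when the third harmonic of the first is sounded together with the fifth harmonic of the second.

Third harmonic of the first: 3·150.9 = 452.7 Hz.
Fifth harmonic of the second: 5·92.4 = 462.0 Hz.
f_beat = |452.7 − 462.0| = 9.3 Hz.

9.3 Hz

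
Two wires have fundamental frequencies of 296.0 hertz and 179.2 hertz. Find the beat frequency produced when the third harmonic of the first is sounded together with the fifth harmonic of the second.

8.0 Hz

Third harmonic of the first: 3·296.0 = 888.0 Hz.
Fifth harmonic of the second: 5·179.2 = 896.0 Hz.
f_beat = |888.0 − 896.0| = 8.0 Hz.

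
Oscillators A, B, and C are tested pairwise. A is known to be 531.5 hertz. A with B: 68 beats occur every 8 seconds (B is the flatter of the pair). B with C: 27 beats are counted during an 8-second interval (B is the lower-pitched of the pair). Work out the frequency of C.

A–B: Beat frequency = 68/8 = 8.5 Hz.
B is below A, so f_B = 531.5 − 8.5 = 523 Hz.
B–C: Beat frequency = 27/8 = 3.375 Hz.
C is above B, so f_C = 523 + 3.375 = 526.375 Hz.

526.375 Hz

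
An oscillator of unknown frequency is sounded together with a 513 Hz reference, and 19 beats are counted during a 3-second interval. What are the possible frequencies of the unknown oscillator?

Beat frequency = 19/3 = 6.3333 Hz.
|f − 513| = 6.3333, so f = 513 ± 6.3333.

506.6667 Hz or 519.3333 Hz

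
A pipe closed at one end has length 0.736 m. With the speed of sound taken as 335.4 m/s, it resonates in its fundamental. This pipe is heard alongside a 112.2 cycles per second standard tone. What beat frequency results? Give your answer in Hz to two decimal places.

Closed pipe (odd harmonics): f_n = n·v/(4L) = 1·335.4/(4·0.736) = 113.9266 Hz.
f_beat = |113.9266 − 112.2| = 1.73 Hz.

1.73 Hz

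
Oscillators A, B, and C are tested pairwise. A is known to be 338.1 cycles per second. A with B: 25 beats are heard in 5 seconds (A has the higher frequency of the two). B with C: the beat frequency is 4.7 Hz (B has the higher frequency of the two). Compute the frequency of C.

A–B: Beat frequency = 25/5 = 5 Hz.
B is below A, so f_B = 338.1 − 5 = 333.1 Hz.
C is below B, so f_C = 333.1 − 4.7 = 328.4 Hz.

328.4 Hz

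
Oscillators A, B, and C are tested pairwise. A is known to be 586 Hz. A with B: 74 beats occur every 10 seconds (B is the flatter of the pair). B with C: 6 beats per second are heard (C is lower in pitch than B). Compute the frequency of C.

A–B: Beat frequency = 74/10 = 7.4 Hz.
B is below A, so f_B = 586 − 7.4 = 578.6 Hz.
C is below B, so f_C = 578.6 − 6 = 572.6 Hz.

572.6 Hz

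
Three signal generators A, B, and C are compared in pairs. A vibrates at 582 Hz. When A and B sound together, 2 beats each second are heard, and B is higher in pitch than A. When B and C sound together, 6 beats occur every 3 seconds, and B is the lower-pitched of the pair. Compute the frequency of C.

B is above A, so f_B = 582 + 2 = 584 Hz.
B–C: Beat frequency = 6/3 = 2 Hz.
C is above B, so f_C = 584 + 2 = 586 Hz.

586 Hz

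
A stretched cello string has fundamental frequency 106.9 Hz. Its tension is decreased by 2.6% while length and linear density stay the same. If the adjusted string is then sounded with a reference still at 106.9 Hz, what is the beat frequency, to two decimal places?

For a string, f ∝ √T, so the new frequency is 106.9·√0.974 = 105.5011 Hz.
f_beat = |105.5011 − 106.9| = 1.40 Hz.

1.40 Hz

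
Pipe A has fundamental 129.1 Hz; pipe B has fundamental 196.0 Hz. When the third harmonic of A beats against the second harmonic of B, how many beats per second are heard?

4.7 Hz

Third harmonic of the first: 3·129.1 = 387.3 Hz.
Second harmonic of the second: 2·196.0 = 392.0 Hz.
f_beat = |387.3 − 392.0| = 4.7 Hz.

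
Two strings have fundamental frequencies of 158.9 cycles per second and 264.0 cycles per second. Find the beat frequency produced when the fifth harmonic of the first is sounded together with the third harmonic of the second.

2.5 Hz

Fifth harmonic of the first: 5·158.9 = 794.5 Hz.
Third harmonic of the second: 3·264.0 = 792.0 Hz.
f_beat = |794.5 − 792.0| = 2.5 Hz.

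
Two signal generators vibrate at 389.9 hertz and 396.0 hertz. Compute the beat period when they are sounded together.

f_beat = |389.9 − 396.0| = 6.1 Hz.
Beat period T = 1 / f_beat = 1 / 6.1 s.

0.164 s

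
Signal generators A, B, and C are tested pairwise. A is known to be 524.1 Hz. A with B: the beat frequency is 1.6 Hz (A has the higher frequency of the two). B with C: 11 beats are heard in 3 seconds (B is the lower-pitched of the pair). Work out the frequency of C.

B is below A, so f_B = 524.1 − 1.6 = 522.5 Hz.
B–C: Beat frequency = 11/3 = 3.6667 Hz.
C is above B, so f_C = 522.5 + 3.6667 = 526.1667 Hz.

526.1667 Hz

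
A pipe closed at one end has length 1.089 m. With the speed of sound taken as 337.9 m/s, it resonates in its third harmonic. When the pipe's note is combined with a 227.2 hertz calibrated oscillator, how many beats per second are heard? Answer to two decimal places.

5.51 Hz

Closed pipe (odd harmonics): f_n = n·v/(4L) = 3·337.9/(4·1.089) = 232.7135 Hz.
f_beat = |232.7135 − 227.2| = 5.51 Hz.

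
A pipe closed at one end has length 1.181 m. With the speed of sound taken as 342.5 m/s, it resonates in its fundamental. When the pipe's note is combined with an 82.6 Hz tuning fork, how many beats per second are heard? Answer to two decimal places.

Closed pipe (odd harmonics): f_n = n·v/(4L) = 1·342.5/(4·1.181) = 72.5021 Hz.
f_beat = |72.5021 − 82.6| = 10.10 Hz.

10.10 Hz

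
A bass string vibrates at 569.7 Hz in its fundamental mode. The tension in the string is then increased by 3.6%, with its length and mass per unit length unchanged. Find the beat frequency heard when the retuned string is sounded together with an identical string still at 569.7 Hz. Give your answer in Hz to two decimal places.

10.16 Hz

For a string, f ∝ √T, so the new frequency is 569.7·√1.036 = 579.8639 Hz.
f_beat = |579.8639 − 569.7| = 10.16 Hz.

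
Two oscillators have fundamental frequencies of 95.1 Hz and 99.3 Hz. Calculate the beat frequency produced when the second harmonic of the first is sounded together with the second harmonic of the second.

8.4 Hz

Second harmonic of the first: 2·95.1 = 190.2 Hz.
Second harmonic of the second: 2·99.3 = 198.6 Hz.
f_beat = |190.2 − 198.6| = 8.4 Hz.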